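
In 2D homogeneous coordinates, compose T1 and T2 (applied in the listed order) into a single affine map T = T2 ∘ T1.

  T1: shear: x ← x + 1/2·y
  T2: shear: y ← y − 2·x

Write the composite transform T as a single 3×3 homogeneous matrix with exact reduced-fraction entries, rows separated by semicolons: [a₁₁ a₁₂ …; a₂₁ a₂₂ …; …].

T = [1 1/2 0; -2 0 0; 0 0 1]

T1 = [1 1/2 0; 0 1 0; 0 0 1]
T2·T1 = [1 1/2 0; -2 0 0; 0 0 1]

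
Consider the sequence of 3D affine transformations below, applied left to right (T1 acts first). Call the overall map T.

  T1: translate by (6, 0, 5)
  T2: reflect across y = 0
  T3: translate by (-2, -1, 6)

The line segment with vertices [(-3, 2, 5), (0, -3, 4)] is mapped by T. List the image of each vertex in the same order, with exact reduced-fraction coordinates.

image vertices: (1, -3, 16), (4, 2, 15)

T1 translate by (6, 0, 5): (-3, 2, 5) → (3, 2, 10); (0, -3, 4) → (6, -3, 9)
T2 reflect across y = 0: (3, 2, 10) → (3, -2, 10); (6, -3, 9) → (6, 3, 9)
T3 translate by (-2, -1, 6): (3, -2, 10) → (1, -3, 16); (6, 3, 9) → (4, 2, 15)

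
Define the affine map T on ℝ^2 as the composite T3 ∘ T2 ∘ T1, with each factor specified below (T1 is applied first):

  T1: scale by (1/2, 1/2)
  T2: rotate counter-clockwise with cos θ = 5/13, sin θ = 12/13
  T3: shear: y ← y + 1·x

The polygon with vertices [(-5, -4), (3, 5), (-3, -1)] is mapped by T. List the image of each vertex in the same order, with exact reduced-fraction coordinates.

T1 scale by (1/2, 1/2): (-5, -4) → (-5/2, -2); (3, 5) → (3/2, 5/2); (-3, -1) → (-3/2, -1/2)
T2 rotate counter-clockwise with cos θ = 5/13, sin θ = 12/13: (-5/2, -2) → (23/26, -40/13); (3/2, 5/2) → (-45/26, 61/26); (-3/2, -1/2) → (-3/26, -41/26)
T3 shear: y ← y + 1·x: (23/26, -40/13) → (23/26, -57/26); (-45/26, 61/26) → (-45/26, 8/13); (-3/26, -41/26) → (-3/26, -22/13)

image vertices: (23/26, -57/26), (-45/26, 8/13), (-3/26, -22/13)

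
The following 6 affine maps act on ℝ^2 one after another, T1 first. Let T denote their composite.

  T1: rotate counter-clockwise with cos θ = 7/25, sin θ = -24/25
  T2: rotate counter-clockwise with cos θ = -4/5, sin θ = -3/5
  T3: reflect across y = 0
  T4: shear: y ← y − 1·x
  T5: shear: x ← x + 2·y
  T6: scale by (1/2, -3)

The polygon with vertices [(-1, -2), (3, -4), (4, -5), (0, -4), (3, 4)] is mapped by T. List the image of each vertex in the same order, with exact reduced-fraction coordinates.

image vertices: (-2, 9), (-5, 15), (-63/10, 93/5), (-22/5, 84/5), (19/5, -93/5)

T1 rotate counter-clockwise with cos θ = 7/25, sin θ = -24/25: (-1, -2) → (-11/5, 2/5); (3, -4) → (-3, -4); (4, -5) → (-92/25, -131/25); (0, -4) → (-96/25, -28/25); (3, 4) → (117/25, -44/25)
T2 rotate counter-clockwise with cos θ = -4/5, sin θ = -3/5: (-11/5, 2/5) → (2, 1); (-3, -4) → (0, 5); (-92/25, -131/25) → (-1/5, 32/5); (-96/25, -28/25) → (12/5, 16/5); (117/25, -44/25) → (-24/5, -7/5)
T3 reflect across y = 0: (2, 1) → (2, -1); (0, 5) → (0, -5); (-1/5, 32/5) → (-1/5, -32/5); (12/5, 16/5) → (12/5, -16/5); (-24/5, -7/5) → (-24/5, 7/5)
T4 shear: y ← y − 1·x: (2, -1) → (2, -3); (0, -5) → (0, -5); (-1/5, -32/5) → (-1/5, -31/5); (12/5, -16/5) → (12/5, -28/5); (-24/5, 7/5) → (-24/5, 31/5)
T5 shear: x ← x + 2·y: (2, -3) → (-4, -3); (0, -5) → (-10, -5); (-1/5, -31/5) → (-63/5, -31/5); (12/5, -28/5) → (-44/5, -28/5); (-24/5, 31/5) → (38/5, 31/5)
T6 scale by (1/2, -3): (-4, -3) → (-2, 9); (-10, -5) → (-5, 15); (-63/5, -31/5) → (-63/10, 93/5); (-44/5, -28/5) → (-22/5, 84/5); (38/5, 31/5) → (19/5, -93/5)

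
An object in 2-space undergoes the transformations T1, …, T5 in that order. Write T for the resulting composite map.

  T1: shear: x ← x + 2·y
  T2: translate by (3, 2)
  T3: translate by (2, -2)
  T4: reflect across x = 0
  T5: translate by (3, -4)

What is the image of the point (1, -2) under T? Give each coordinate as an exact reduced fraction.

T1 shear: x ← x + 2·y: (1, -2) → (-3, -2)
T2 translate by (3, 2): (-3, -2) → (0, 0)
T3 translate by (2, -2): (0, 0) → (2, -2)
T4 reflect across x = 0: (2, -2) → (-2, -2)
T5 translate by (3, -4): (-2, -2) → (1, -6)

T(p) = (1, -6)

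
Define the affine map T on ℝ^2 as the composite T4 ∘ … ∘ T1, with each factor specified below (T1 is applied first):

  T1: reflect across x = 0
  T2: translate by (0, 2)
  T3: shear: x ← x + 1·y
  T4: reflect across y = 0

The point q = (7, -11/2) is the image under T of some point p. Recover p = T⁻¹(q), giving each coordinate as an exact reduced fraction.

T1 = [-1 0 0; 0 1 0; 0 0 1]
T2·T1 = [-1 0 0; 0 1 2; 0 0 1]
T3·…·T1 = [-1 1 2; 0 1 2; 0 0 1]
T4·…·T1 = [-1 1 2; 0 -1 -2; 0 0 1]
det M = 1; M⁻¹ = [-1 -1 0; 0 -1 -2; 0 0 1]
M⁻¹ · (7, -11/2)ᵀ = (-3/2, 7/2)ᵀ

p = (-3/2, 7/2)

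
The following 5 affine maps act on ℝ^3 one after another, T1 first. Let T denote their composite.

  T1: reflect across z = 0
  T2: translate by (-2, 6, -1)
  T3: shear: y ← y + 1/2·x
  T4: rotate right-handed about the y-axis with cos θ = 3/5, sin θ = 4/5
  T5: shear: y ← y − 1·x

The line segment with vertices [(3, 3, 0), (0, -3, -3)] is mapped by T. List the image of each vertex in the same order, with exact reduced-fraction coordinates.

T1 reflect across z = 0: (3, 3, 0) → (3, 3, 0); (0, -3, -3) → (0, -3, 3)
T2 translate by (-2, 6, -1): (3, 3, 0) → (1, 9, -1); (0, -3, 3) → (-2, 3, 2)
T3 shear: y ← y + 1/2·x: (1, 9, -1) → (1, 19/2, -1); (-2, 3, 2) → (-2, 2, 2)
T4 rotate right-handed about the y-axis with cos θ = 3/5, sin θ = 4/5: (1, 19/2, -1) → (-1/5, 19/2, -7/5); (-2, 2, 2) → (2/5, 2, 14/5)
T5 shear: y ← y − 1·x: (-1/5, 19/2, -7/5) → (-1/5, 97/10, -7/5); (2/5, 2, 14/5) → (2/5, 8/5, 14/5)

image vertices: (-1/5, 97/10, -7/5), (2/5, 8/5, 14/5)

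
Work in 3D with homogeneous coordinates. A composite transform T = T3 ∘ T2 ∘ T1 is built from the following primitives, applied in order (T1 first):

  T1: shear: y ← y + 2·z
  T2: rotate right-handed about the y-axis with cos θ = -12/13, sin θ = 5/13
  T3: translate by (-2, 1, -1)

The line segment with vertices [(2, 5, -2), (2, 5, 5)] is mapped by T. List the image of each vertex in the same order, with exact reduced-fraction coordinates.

image vertices: (-60/13, 2, 1/13), (-25/13, 16, -83/13)

T1 shear: y ← y + 2·z: (2, 5, -2) → (2, 1, -2); (2, 5, 5) → (2, 15, 5)
T2 rotate right-handed about the y-axis with cos θ = -12/13, sin θ = 5/13: (2, 1, -2) → (-34/13, 1, 14/13); (2, 15, 5) → (1/13, 15, -70/13)
T3 translate by (-2, 1, -1): (-34/13, 1, 14/13) → (-60/13, 2, 1/13); (1/13, 15, -70/13) → (-25/13, 16, -83/13)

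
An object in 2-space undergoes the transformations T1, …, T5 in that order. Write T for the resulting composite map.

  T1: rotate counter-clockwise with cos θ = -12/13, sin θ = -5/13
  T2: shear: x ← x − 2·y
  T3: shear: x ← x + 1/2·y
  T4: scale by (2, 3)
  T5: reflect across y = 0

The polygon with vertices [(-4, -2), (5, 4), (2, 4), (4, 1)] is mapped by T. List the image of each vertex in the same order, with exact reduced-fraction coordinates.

image vertices: (-56/13, -132/13), (139/13, 219/13), (166/13, 174/13), (10/13, 96/13)

T1 rotate counter-clockwise with cos θ = -12/13, sin θ = -5/13: (-4, -2) → (38/13, 44/13); (5, 4) → (-40/13, -73/13); (2, 4) → (-4/13, -58/13); (4, 1) → (-43/13, -32/13)
T2 shear: x ← x − 2·y: (38/13, 44/13) → (-50/13, 44/13); (-40/13, -73/13) → (106/13, -73/13); (-4/13, -58/13) → (112/13, -58/13); (-43/13, -32/13) → (21/13, -32/13)
T3 shear: x ← x + 1/2·y: (-50/13, 44/13) → (-28/13, 44/13); (106/13, -73/13) → (139/26, -73/13); (112/13, -58/13) → (83/13, -58/13); (21/13, -32/13) → (5/13, -32/13)
T4 scale by (2, 3): (-28/13, 44/13) → (-56/13, 132/13); (139/26, -73/13) → (139/13, -219/13); (83/13, -58/13) → (166/13, -174/13); (5/13, -32/13) → (10/13, -96/13)
T5 reflect across y = 0: (-56/13, 132/13) → (-56/13, -132/13); (139/13, -219/13) → (139/13, 219/13); (166/13, -174/13) → (166/13, 174/13); (10/13, -96/13) → (10/13, 96/13)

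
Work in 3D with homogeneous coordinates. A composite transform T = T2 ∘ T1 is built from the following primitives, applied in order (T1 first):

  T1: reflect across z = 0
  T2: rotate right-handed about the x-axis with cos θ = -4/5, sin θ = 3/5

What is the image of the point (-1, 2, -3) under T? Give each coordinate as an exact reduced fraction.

T(p) = (-1, -17/5, -6/5)

T1 reflect across z = 0: (-1, 2, -3) → (-1, 2, 3)
T2 rotate right-handed about the x-axis with cos θ = -4/5, sin θ = 3/5: (-1, 2, 3) → (-1, -17/5, -6/5)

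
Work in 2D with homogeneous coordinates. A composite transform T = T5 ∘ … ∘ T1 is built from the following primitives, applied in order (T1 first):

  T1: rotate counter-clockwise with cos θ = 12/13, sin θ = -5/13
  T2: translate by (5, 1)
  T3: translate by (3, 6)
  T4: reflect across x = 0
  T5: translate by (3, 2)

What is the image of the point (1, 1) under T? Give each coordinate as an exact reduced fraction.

T1 rotate counter-clockwise with cos θ = 12/13, sin θ = -5/13: (1, 1) → (17/13, 7/13)
T2 translate by (5, 1): (17/13, 7/13) → (82/13, 20/13)
T3 translate by (3, 6): (82/13, 20/13) → (121/13, 98/13)
T4 reflect across x = 0: (121/13, 98/13) → (-121/13, 98/13)
T5 translate by (3, 2): (-121/13, 98/13) → (-82/13, 124/13)

T(p) = (-82/13, 124/13)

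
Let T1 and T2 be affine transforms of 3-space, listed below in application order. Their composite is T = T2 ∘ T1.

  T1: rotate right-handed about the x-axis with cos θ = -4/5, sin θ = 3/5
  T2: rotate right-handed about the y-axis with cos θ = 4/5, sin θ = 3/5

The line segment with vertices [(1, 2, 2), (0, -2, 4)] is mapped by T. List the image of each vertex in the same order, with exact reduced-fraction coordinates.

image vertices: (14/25, -14/5, -23/25), (-66/25, -4/5, -88/25)

T1 rotate right-handed about the x-axis with cos θ = -4/5, sin θ = 3/5: (1, 2, 2) → (1, -14/5, -2/5); (0, -2, 4) → (0, -4/5, -22/5)
T2 rotate right-handed about the y-axis with cos θ = 4/5, sin θ = 3/5: (1, -14/5, -2/5) → (14/25, -14/5, -23/25); (0, -4/5, -22/5) → (-66/25, -4/5, -88/25)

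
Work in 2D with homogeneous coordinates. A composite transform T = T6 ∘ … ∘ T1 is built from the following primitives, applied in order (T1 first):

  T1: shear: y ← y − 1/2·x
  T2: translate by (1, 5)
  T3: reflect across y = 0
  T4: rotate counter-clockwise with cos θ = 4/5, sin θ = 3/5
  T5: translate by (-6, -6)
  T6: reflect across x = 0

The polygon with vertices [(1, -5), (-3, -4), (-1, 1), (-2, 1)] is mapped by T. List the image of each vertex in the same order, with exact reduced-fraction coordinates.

T1 shear: y ← y − 1/2·x: (1, -5) → (1, -11/2); (-3, -4) → (-3, -5/2); (-1, 1) → (-1, 3/2); (-2, 1) → (-2, 2)
T2 translate by (1, 5): (1, -11/2) → (2, -1/2); (-3, -5/2) → (-2, 5/2); (-1, 3/2) → (0, 13/2); (-2, 2) → (-1, 7)
T3 reflect across y = 0: (2, -1/2) → (2, 1/2); (-2, 5/2) → (-2, -5/2); (0, 13/2) → (0, -13/2); (-1, 7) → (-1, -7)
T4 rotate counter-clockwise with cos θ = 4/5, sin θ = 3/5: (2, 1/2) → (13/10, 8/5); (-2, -5/2) → (-1/10, -16/5); (0, -13/2) → (39/10, -26/5); (-1, -7) → (17/5, -31/5)
T5 translate by (-6, -6): (13/10, 8/5) → (-47/10, -22/5); (-1/10, -16/5) → (-61/10, -46/5); (39/10, -26/5) → (-21/10, -56/5); (17/5, -31/5) → (-13/5, -61/5)
T6 reflect across x = 0: (-47/10, -22/5) → (47/10, -22/5); (-61/10, -46/5) → (61/10, -46/5); (-21/10, -56/5) → (21/10, -56/5); (-13/5, -61/5) → (13/5, -61/5)

image vertices: (47/10, -22/5), (61/10, -46/5), (21/10, -56/5), (13/5, -61/5)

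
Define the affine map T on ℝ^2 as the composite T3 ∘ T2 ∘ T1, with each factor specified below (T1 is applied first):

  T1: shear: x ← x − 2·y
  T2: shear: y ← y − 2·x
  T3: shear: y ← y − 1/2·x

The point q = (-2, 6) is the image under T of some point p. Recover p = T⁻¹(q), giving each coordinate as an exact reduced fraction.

p = (0, 1)

T1 = [1 -2 0; 0 1 0; 0 0 1]
T2·T1 = [1 -2 0; -2 5 0; 0 0 1]
T3·…·T1 = [1 -2 0; -5/2 6 0; 0 0 1]
det M = 1; M⁻¹ = [6 2 0; 5/2 1 0; 0 0 1]
M⁻¹ · (-2, 6)ᵀ = (0, 1)ᵀ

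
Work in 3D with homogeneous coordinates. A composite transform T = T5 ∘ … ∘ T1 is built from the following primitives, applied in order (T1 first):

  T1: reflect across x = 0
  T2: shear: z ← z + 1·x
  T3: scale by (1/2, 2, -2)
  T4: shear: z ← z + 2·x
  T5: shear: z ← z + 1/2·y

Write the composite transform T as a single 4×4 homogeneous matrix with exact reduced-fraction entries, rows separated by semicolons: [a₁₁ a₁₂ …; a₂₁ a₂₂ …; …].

T1 = [-1 0 0 0; 0 1 0 0; 0 0 1 0; 0 0 0 1]
T2·T1 = [-1 0 0 0; 0 1 0 0; -1 0 1 0; 0 0 0 1]
T3·…·T1 = [-1/2 0 0 0; 0 2 0 0; 2 0 -2 0; 0 0 0 1]
T4·…·T1 = [-1/2 0 0 0; 0 2 0 0; 1 0 -2 0; 0 0 0 1]
T5·…·T1 = [-1/2 0 0 0; 0 2 0 0; 1 1 -2 0; 0 0 0 1]

T = [-1/2 0 0 0; 0 2 0 0; 1 1 -2 0; 0 0 0 1]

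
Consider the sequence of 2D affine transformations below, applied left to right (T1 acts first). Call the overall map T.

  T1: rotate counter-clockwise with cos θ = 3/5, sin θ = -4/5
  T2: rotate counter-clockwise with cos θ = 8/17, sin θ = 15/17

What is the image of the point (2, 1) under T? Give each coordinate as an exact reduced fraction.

T(p) = (31/17, 22/17)

T1 rotate counter-clockwise with cos θ = 3/5, sin θ = -4/5: (2, 1) → (2, -1)
T2 rotate counter-clockwise with cos θ = 8/17, sin θ = 15/17: (2, -1) → (31/17, 22/17)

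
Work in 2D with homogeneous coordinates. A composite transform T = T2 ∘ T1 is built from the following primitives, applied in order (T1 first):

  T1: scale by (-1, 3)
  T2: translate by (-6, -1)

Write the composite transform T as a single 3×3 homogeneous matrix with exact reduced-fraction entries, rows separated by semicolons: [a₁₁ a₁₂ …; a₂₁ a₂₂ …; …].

T = [-1 0 -6; 0 3 -1; 0 0 1]

T1 = [-1 0 0; 0 3 0; 0 0 1]
T2·T1 = [-1 0 -6; 0 3 -1; 0 0 1]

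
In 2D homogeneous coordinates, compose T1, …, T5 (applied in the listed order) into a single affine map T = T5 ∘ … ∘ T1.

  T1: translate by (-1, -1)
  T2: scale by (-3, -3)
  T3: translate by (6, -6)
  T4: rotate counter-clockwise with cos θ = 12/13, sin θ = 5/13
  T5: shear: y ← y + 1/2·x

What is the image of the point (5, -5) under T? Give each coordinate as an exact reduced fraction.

T1 translate by (-1, -1): (5, -5) → (4, -6)
T2 scale by (-3, -3): (4, -6) → (-12, 18)
T3 translate by (6, -6): (-12, 18) → (-6, 12)
T4 rotate counter-clockwise with cos θ = 12/13, sin θ = 5/13: (-6, 12) → (-132/13, 114/13)
T5 shear: y ← y + 1/2·x: (-132/13, 114/13) → (-132/13, 48/13)

T(p) = (-132/13, 48/13)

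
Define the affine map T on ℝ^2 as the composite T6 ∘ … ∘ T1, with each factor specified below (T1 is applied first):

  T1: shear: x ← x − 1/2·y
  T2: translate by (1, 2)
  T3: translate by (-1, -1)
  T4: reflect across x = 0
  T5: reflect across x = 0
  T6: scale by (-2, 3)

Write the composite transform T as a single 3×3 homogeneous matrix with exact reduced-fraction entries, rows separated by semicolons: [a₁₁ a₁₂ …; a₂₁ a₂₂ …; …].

T1 = [1 -1/2 0; 0 1 0; 0 0 1]
T2·T1 = [1 -1/2 1; 0 1 2; 0 0 1]
T3·…·T1 = [1 -1/2 0; 0 1 1; 0 0 1]
T4·…·T1 = [-1 1/2 0; 0 1 1; 0 0 1]
T5·…·T1 = [1 -1/2 0; 0 1 1; 0 0 1]
T6·…·T1 = [-2 1 0; 0 3 3; 0 0 1]

T = [-2 1 0; 0 3 3; 0 0 1]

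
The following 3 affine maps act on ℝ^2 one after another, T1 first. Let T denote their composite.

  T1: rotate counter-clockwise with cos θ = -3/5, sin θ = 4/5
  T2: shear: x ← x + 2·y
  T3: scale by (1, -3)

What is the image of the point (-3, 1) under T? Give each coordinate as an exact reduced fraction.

T1 rotate counter-clockwise with cos θ = -3/5, sin θ = 4/5: (-3, 1) → (1, -3)
T2 shear: x ← x + 2·y: (1, -3) → (-5, -3)
T3 scale by (1, -3): (-5, -3) → (-5, 9)

T(p) = (-5, 9)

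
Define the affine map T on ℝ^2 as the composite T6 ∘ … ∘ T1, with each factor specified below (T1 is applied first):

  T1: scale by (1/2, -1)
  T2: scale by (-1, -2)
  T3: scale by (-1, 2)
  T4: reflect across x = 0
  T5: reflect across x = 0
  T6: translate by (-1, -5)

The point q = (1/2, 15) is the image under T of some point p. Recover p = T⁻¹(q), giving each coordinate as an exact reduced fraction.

T1 = [1/2 0 0; 0 -1 0; 0 0 1]
T2·T1 = [-1/2 0 0; 0 2 0; 0 0 1]
T3·…·T1 = [1/2 0 0; 0 4 0; 0 0 1]
T4·…·T1 = [-1/2 0 0; 0 4 0; 0 0 1]
T5·…·T1 = [1/2 0 0; 0 4 0; 0 0 1]
T6·…·T1 = [1/2 0 -1; 0 4 -5; 0 0 1]
det M = 2; M⁻¹ = [2 0 2; 0 1/4 5/4; 0 0 1]
M⁻¹ · (1/2, 15)ᵀ = (3, 5)ᵀ

p = (3, 5)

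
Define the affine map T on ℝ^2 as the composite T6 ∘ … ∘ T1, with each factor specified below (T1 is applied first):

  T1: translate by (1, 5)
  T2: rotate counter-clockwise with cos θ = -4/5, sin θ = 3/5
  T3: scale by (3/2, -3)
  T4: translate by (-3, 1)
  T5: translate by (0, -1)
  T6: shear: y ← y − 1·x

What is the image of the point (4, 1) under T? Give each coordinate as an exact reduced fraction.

T(p) = (-72/5, 99/5)

T1 translate by (1, 5): (4, 1) → (5, 6)
T2 rotate counter-clockwise with cos θ = -4/5, sin θ = 3/5: (5, 6) → (-38/5, -9/5)
T3 scale by (3/2, -3): (-38/5, -9/5) → (-57/5, 27/5)
T4 translate by (-3, 1): (-57/5, 27/5) → (-72/5, 32/5)
T5 translate by (0, -1): (-72/5, 32/5) → (-72/5, 27/5)
T6 shear: y ← y − 1·x: (-72/5, 27/5) → (-72/5, 99/5)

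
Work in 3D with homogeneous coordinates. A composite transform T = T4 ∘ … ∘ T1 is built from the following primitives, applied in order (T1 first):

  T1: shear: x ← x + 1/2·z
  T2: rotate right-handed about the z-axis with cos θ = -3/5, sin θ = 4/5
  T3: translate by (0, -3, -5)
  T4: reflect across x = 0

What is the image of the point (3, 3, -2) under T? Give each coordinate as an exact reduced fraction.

T1 shear: x ← x + 1/2·z: (3, 3, -2) → (2, 3, -2)
T2 rotate right-handed about the z-axis with cos θ = -3/5, sin θ = 4/5: (2, 3, -2) → (-18/5, -1/5, -2)
T3 translate by (0, -3, -5): (-18/5, -1/5, -2) → (-18/5, -16/5, -7)
T4 reflect across x = 0: (-18/5, -16/5, -7) → (18/5, -16/5, -7)

T(p) = (18/5, -16/5, -7)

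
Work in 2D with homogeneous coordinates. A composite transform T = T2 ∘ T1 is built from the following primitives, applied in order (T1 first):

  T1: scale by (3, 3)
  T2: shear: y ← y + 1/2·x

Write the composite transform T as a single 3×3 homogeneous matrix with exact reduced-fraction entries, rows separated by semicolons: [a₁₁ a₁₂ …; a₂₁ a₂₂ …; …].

T1 = [3 0 0; 0 3 0; 0 0 1]
T2·T1 = [3 0 0; 3/2 3 0; 0 0 1]

T = [3 0 0; 3/2 3 0; 0 0 1]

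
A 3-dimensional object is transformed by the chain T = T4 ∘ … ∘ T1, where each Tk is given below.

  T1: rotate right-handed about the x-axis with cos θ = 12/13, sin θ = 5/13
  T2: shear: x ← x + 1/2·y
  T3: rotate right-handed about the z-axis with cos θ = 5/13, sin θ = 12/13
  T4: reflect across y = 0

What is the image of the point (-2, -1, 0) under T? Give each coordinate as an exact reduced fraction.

T1 rotate right-handed about the x-axis with cos θ = 12/13, sin θ = 5/13: (-2, -1, 0) → (-2, -12/13, -5/13)
T2 shear: x ← x + 1/2·y: (-2, -12/13, -5/13) → (-32/13, -12/13, -5/13)
T3 rotate right-handed about the z-axis with cos θ = 5/13, sin θ = 12/13: (-32/13, -12/13, -5/13) → (-16/169, -444/169, -5/13)
T4 reflect across y = 0: (-16/169, -444/169, -5/13) → (-16/169, 444/169, -5/13)

T(p) = (-16/169, 444/169, -5/13)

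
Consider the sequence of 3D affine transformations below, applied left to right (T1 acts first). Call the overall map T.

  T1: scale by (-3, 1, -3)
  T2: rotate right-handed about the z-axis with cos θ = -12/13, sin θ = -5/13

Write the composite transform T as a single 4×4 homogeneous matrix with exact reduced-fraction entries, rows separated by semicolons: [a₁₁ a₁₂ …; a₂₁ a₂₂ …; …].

T = [36/13 5/13 0 0; 15/13 -12/13 0 0; 0 0 -3 0; 0 0 0 1]

T1 = [-3 0 0 0; 0 1 0 0; 0 0 -3 0; 0 0 0 1]
T2·T1 = [36/13 5/13 0 0; 15/13 -12/13 0 0; 0 0 -3 0; 0 0 0 1]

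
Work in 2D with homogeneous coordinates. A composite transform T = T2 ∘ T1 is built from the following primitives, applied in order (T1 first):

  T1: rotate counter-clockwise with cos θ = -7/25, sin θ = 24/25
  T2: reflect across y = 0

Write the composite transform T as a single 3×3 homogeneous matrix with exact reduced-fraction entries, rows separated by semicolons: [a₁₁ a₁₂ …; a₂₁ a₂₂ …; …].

T = [-7/25 -24/25 0; -24/25 7/25 0; 0 0 1]

T1 = [-7/25 -24/25 0; 24/25 -7/25 0; 0 0 1]
T2·T1 = [-7/25 -24/25 0; -24/25 7/25 0; 0 0 1]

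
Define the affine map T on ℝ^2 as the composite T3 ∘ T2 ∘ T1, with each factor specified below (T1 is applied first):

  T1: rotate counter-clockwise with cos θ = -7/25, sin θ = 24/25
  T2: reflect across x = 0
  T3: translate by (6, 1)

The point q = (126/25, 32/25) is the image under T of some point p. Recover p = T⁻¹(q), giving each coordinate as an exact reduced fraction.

p = (0, -1)

T1 = [-7/25 -24/25 0; 24/25 -7/25 0; 0 0 1]
T2·T1 = [7/25 24/25 0; 24/25 -7/25 0; 0 0 1]
T3·…·T1 = [7/25 24/25 6; 24/25 -7/25 1; 0 0 1]
det M = -1; M⁻¹ = [7/25 24/25 -66/25; 24/25 -7/25 -137/25; 0 0 1]
M⁻¹ · (126/25, 32/25)ᵀ = (0, -1)ᵀ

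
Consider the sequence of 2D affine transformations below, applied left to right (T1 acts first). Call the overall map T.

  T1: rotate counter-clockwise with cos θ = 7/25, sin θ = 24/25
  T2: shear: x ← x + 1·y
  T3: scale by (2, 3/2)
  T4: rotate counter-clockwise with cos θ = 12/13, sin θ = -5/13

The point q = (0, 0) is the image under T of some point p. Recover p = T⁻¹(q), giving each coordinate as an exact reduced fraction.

T1 = [7/25 -24/25 0; 24/25 7/25 0; 0 0 1]
T2·T1 = [31/25 -17/25 0; 24/25 7/25 0; 0 0 1]
T3·…·T1 = [62/25 -34/25 0; 36/25 21/50 0; 0 0 1]
T4·…·T1 = [924/325 -711/650 0; 122/325 296/325 0; 0 0 1]
det M = 3; M⁻¹ = [296/975 237/650 0; -122/975 308/325 0; 0 0 1]
M⁻¹ · (0, 0)ᵀ = (0, 0)ᵀ

p = (0, 0)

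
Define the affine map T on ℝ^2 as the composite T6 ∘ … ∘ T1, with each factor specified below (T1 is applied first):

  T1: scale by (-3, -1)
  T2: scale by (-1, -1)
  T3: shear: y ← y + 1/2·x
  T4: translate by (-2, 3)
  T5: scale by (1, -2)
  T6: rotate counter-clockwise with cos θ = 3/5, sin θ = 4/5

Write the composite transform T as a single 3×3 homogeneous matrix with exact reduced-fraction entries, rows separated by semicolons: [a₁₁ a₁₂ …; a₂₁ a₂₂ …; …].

T1 = [-3 0 0; 0 -1 0; 0 0 1]
T2·T1 = [3 0 0; 0 1 0; 0 0 1]
T3·…·T1 = [3 0 0; 3/2 1 0; 0 0 1]
T4·…·T1 = [3 0 -2; 3/2 1 3; 0 0 1]
T5·…·T1 = [3 0 -2; -3 -2 -6; 0 0 1]
T6·…·T1 = [21/5 8/5 18/5; 3/5 -6/5 -26/5; 0 0 1]

T = [21/5 8/5 18/5; 3/5 -6/5 -26/5; 0 0 1]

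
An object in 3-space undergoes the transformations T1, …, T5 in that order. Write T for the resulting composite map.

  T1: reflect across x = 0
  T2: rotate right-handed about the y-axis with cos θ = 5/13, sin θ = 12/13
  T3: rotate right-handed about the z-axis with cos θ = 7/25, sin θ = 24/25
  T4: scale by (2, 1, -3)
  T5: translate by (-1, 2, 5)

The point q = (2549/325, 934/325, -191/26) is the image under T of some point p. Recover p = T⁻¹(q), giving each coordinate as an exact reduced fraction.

p = (3, -4, 7/2)

T1 = [-1 0 0 0; 0 1 0 0; 0 0 1 0; 0 0 0 1]
T2·T1 = [-5/13 0 12/13 0; 0 1 0 0; 12/13 0 5/13 0; 0 0 0 1]
T3·…·T1 = [-7/65 -24/25 84/325 0; -24/65 7/25 288/325 0; 12/13 0 5/13 0; 0 0 0 1]
T4·…·T1 = [-14/65 -48/25 168/325 0; -24/65 7/25 288/325 0; -36/13 0 -15/13 0; 0 0 0 1]
T5·…·T1 = [-14/65 -48/25 168/325 -1; -24/65 7/25 288/325 2; -36/13 0 -15/13 5; 0 0 0 1]
det M = 6; M⁻¹ = [-7/130 -24/65 -4/13 289/130; -12/25 7/25 0 -26/25; 42/325 288/325 -5/39 -977/975; 0 0 0 1]
M⁻¹ · (2549/325, 934/325, -191/26)ᵀ = (3, -4, 7/2)ᵀ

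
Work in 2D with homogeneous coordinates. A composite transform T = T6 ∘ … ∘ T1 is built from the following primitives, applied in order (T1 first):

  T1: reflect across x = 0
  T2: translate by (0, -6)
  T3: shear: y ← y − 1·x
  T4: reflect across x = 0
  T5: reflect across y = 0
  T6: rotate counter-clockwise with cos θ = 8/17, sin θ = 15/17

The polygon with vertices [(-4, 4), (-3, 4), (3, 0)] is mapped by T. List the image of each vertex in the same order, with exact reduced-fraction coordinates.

image vertices: (-122/17, -12/17), (-99/17, -5/17), (-21/17, 69/17)

T1 reflect across x = 0: (-4, 4) → (4, 4); (-3, 4) → (3, 4); (3, 0) → (-3, 0)
T2 translate by (0, -6): (4, 4) → (4, -2); (3, 4) → (3, -2); (-3, 0) → (-3, -6)
T3 shear: y ← y − 1·x: (4, -2) → (4, -6); (3, -2) → (3, -5); (-3, -6) → (-3, -3)
T4 reflect across x = 0: (4, -6) → (-4, -6); (3, -5) → (-3, -5); (-3, -3) → (3, -3)
T5 reflect across y = 0: (-4, -6) → (-4, 6); (-3, -5) → (-3, 5); (3, -3) → (3, 3)
T6 rotate counter-clockwise with cos θ = 8/17, sin θ = 15/17: (-4, 6) → (-122/17, -12/17); (-3, 5) → (-99/17, -5/17); (3, 3) → (-21/17, 69/17)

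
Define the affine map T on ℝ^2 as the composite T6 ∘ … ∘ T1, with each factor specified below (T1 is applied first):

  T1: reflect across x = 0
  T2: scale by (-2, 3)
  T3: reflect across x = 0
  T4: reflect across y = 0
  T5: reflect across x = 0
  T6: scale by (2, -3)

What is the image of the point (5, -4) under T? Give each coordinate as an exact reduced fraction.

T(p) = (20, -36)

T1 reflect across x = 0: (5, -4) → (-5, -4)
T2 scale by (-2, 3): (-5, -4) → (10, -12)
T3 reflect across x = 0: (10, -12) → (-10, -12)
T4 reflect across y = 0: (-10, -12) → (-10, 12)
T5 reflect across x = 0: (-10, 12) → (10, 12)
T6 scale by (2, -3): (10, 12) → (20, -36)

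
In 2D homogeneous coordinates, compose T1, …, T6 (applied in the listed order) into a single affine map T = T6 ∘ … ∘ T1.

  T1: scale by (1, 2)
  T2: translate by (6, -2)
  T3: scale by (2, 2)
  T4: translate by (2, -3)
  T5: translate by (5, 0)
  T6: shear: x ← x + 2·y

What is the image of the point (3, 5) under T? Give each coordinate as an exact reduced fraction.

T1 scale by (1, 2): (3, 5) → (3, 10)
T2 translate by (6, -2): (3, 10) → (9, 8)
T3 scale by (2, 2): (9, 8) → (18, 16)
T4 translate by (2, -3): (18, 16) → (20, 13)
T5 translate by (5, 0): (20, 13) → (25, 13)
T6 shear: x ← x + 2·y: (25, 13) → (51, 13)

T(p) = (51, 13)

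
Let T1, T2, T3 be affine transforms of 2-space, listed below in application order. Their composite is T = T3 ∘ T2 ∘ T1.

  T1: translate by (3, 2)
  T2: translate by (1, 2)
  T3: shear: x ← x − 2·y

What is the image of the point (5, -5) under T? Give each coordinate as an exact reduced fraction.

T1 translate by (3, 2): (5, -5) → (8, -3)
T2 translate by (1, 2): (8, -3) → (9, -1)
T3 shear: x ← x − 2·y: (9, -1) → (11, -1)

T(p) = (11, -1)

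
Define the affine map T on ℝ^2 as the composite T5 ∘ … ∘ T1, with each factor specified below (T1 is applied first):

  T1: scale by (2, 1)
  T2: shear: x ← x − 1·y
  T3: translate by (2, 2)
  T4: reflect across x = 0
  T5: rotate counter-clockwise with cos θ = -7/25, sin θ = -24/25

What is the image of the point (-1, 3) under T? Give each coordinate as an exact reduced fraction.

T1 scale by (2, 1): (-1, 3) → (-2, 3)
T2 shear: x ← x − 1·y: (-2, 3) → (-5, 3)
T3 translate by (2, 2): (-5, 3) → (-3, 5)
T4 reflect across x = 0: (-3, 5) → (3, 5)
T5 rotate counter-clockwise with cos θ = -7/25, sin θ = -24/25: (3, 5) → (99/25, -107/25)

T(p) = (99/25, -107/25)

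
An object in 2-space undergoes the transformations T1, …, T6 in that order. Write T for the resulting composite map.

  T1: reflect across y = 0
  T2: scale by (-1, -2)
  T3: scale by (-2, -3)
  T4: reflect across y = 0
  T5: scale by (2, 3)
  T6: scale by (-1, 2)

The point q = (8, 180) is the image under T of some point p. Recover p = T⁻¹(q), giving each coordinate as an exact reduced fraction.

T1 = [1 0 0; 0 -1 0; 0 0 1]
T2·T1 = [-1 0 0; 0 2 0; 0 0 1]
T3·…·T1 = [2 0 0; 0 -6 0; 0 0 1]
T4·…·T1 = [2 0 0; 0 6 0; 0 0 1]
T5·…·T1 = [4 0 0; 0 18 0; 0 0 1]
T6·…·T1 = [-4 0 0; 0 36 0; 0 0 1]
det M = -144; M⁻¹ = [-1/4 0 0; 0 1/36 0; 0 0 1]
M⁻¹ · (8, 180)ᵀ = (-2, 5)ᵀ

p = (-2, 5)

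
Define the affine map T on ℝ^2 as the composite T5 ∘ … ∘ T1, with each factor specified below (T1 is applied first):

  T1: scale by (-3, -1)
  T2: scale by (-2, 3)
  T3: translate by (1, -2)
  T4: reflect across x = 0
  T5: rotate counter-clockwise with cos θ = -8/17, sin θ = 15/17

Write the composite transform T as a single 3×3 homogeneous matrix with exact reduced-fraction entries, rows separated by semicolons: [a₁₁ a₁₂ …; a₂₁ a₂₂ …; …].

T1 = [-3 0 0; 0 -1 0; 0 0 1]
T2·T1 = [6 0 0; 0 -3 0; 0 0 1]
T3·…·T1 = [6 0 1; 0 -3 -2; 0 0 1]
T4·…·T1 = [-6 0 -1; 0 -3 -2; 0 0 1]
T5·…·T1 = [48/17 45/17 38/17; -90/17 24/17 1/17; 0 0 1]

T = [48/17 45/17 38/17; -90/17 24/17 1/17; 0 0 1]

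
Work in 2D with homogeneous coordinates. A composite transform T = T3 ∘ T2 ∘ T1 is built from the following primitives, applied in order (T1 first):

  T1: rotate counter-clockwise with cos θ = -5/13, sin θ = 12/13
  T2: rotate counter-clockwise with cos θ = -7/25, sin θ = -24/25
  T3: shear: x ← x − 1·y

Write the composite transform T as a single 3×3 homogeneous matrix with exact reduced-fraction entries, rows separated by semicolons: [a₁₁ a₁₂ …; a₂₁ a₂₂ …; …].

T1 = [-5/13 -12/13 0; 12/13 -5/13 0; 0 0 1]
T2·T1 = [323/325 -36/325 0; 36/325 323/325 0; 0 0 1]
T3·…·T1 = [287/325 -359/325 0; 36/325 323/325 0; 0 0 1]

T = [287/325 -359/325 0; 36/325 323/325 0; 0 0 1]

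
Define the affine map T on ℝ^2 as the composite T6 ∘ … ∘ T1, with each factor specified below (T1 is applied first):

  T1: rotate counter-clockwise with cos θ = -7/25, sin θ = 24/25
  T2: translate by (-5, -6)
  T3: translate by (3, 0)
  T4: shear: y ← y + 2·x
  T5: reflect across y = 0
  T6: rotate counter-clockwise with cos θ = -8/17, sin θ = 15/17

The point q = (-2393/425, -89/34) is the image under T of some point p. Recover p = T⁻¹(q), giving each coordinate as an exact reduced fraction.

T1 = [-7/25 -24/25 0; 24/25 -7/25 0; 0 0 1]
T2·T1 = [-7/25 -24/25 -5; 24/25 -7/25 -6; 0 0 1]
T3·…·T1 = [-7/25 -24/25 -2; 24/25 -7/25 -6; 0 0 1]
T4·…·T1 = [-7/25 -24/25 -2; 2/5 -11/5 -10; 0 0 1]
T5·…·T1 = [-7/25 -24/25 -2; -2/5 11/5 10; 0 0 1]
T6·…·T1 = [206/425 -633/425 -134/17; -1/17 -32/17 -110/17; 0 0 1]
det M = -1; M⁻¹ = [32/17 -633/425 26/5; -1/17 -206/425 -18/5; 0 0 1]
M⁻¹ · (-2393/425, -89/34)ᵀ = (-3/2, -2)ᵀ

p = (-3/2, -2)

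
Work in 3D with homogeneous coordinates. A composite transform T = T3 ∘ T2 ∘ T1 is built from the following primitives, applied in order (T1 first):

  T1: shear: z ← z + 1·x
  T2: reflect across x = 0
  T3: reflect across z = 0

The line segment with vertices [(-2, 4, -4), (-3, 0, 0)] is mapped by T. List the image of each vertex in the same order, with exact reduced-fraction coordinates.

image vertices: (2, 4, 6), (3, 0, 3)

T1 shear: z ← z + 1·x: (-2, 4, -4) → (-2, 4, -6); (-3, 0, 0) → (-3, 0, -3)
T2 reflect across x = 0: (-2, 4, -6) → (2, 4, -6); (-3, 0, -3) → (3, 0, -3)
T3 reflect across z = 0: (2, 4, -6) → (2, 4, 6); (3, 0, -3) → (3, 0, 3)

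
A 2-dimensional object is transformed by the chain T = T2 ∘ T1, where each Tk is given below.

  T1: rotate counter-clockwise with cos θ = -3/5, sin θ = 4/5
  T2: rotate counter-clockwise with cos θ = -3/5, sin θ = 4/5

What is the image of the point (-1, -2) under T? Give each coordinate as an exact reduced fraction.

T1 rotate counter-clockwise with cos θ = -3/5, sin θ = 4/5: (-1, -2) → (11/5, 2/5)
T2 rotate counter-clockwise with cos θ = -3/5, sin θ = 4/5: (11/5, 2/5) → (-41/25, 38/25)

T(p) = (-41/25, 38/25)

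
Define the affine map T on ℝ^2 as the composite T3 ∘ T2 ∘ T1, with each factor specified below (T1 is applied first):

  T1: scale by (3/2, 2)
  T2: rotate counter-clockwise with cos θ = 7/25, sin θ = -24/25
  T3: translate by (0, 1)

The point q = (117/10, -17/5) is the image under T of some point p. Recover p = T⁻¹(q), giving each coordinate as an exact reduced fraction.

T1 = [3/2 0 0; 0 2 0; 0 0 1]
T2·T1 = [21/50 48/25 0; -36/25 14/25 0; 0 0 1]
T3·…·T1 = [21/50 48/25 0; -36/25 14/25 1; 0 0 1]
det M = 3; M⁻¹ = [14/75 -16/25 16/25; 12/25 7/50 -7/50; 0 0 1]
M⁻¹ · (117/10, -17/5)ᵀ = (5, 5)ᵀ

p = (5, 5)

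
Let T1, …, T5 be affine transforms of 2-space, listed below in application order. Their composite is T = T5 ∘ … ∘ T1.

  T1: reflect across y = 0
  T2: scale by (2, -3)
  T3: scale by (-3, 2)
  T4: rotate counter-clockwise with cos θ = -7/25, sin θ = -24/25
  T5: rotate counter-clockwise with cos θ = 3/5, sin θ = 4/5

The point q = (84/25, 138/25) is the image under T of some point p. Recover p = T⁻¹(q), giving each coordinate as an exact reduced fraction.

T1 = [1 0 0; 0 -1 0; 0 0 1]
T2·T1 = [2 0 0; 0 3 0; 0 0 1]
T3·…·T1 = [-6 0 0; 0 6 0; 0 0 1]
T4·…·T1 = [42/25 144/25 0; 144/25 -42/25 0; 0 0 1]
T5·…·T1 = [-18/5 24/5 0; 24/5 18/5 0; 0 0 1]
det M = -36; M⁻¹ = [-1/10 2/15 0; 2/15 1/10 0; 0 0 1]
M⁻¹ · (84/25, 138/25)ᵀ = (2/5, 1)ᵀ

p = (2/5, 1)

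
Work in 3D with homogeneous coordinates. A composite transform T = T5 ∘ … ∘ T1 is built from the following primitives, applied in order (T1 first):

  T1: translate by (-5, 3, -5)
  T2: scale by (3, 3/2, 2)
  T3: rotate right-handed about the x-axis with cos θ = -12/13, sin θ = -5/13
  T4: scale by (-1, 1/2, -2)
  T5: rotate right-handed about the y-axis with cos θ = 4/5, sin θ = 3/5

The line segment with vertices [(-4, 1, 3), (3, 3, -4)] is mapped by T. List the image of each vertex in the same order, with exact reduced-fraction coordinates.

T1 translate by (-5, 3, -5): (-4, 1, 3) → (-9, 4, -2); (3, 3, -4) → (-2, 6, -9)
T2 scale by (3, 3/2, 2): (-9, 4, -2) → (-27, 6, -4); (-2, 6, -9) → (-6, 9, -18)
T3 rotate right-handed about the x-axis with cos θ = -12/13, sin θ = -5/13: (-27, 6, -4) → (-27, -92/13, 18/13); (-6, 9, -18) → (-6, -198/13, 171/13)
T4 scale by (-1, 1/2, -2): (-27, -92/13, 18/13) → (27, -46/13, -36/13); (-6, -198/13, 171/13) → (6, -99/13, -342/13)
T5 rotate right-handed about the y-axis with cos θ = 4/5, sin θ = 3/5: (27, -46/13, -36/13) → (1296/65, -46/13, -1197/65); (6, -99/13, -342/13) → (-714/65, -99/13, -1602/65)

image vertices: (1296/65, -46/13, -1197/65), (-714/65, -99/13, -1602/65)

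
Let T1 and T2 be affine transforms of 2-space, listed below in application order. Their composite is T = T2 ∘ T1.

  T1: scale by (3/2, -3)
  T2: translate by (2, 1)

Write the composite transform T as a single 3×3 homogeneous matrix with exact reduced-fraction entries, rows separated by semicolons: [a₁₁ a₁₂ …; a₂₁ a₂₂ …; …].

T = [3/2 0 2; 0 -3 1; 0 0 1]

T1 = [3/2 0 0; 0 -3 0; 0 0 1]
T2·T1 = [3/2 0 2; 0 -3 1; 0 0 1]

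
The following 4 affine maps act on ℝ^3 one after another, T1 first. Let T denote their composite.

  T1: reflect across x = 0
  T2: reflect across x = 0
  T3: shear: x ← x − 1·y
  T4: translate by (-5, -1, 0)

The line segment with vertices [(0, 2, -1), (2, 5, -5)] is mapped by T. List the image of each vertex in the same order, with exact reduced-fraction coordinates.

T1 reflect across x = 0: (0, 2, -1) → (0, 2, -1); (2, 5, -5) → (-2, 5, -5)
T2 reflect across x = 0: (0, 2, -1) → (0, 2, -1); (-2, 5, -5) → (2, 5, -5)
T3 shear: x ← x − 1·y: (0, 2, -1) → (-2, 2, -1); (2, 5, -5) → (-3, 5, -5)
T4 translate by (-5, -1, 0): (-2, 2, -1) → (-7, 1, -1); (-3, 5, -5) → (-8, 4, -5)

image vertices: (-7, 1, -1), (-8, 4, -5)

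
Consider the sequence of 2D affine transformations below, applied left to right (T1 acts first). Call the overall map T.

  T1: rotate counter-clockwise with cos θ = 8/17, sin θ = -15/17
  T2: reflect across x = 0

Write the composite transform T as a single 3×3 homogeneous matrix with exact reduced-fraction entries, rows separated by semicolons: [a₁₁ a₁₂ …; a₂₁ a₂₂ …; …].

T = [-8/17 -15/17 0; -15/17 8/17 0; 0 0 1]

T1 = [8/17 15/17 0; -15/17 8/17 0; 0 0 1]
T2·T1 = [-8/17 -15/17 0; -15/17 8/17 0; 0 0 1]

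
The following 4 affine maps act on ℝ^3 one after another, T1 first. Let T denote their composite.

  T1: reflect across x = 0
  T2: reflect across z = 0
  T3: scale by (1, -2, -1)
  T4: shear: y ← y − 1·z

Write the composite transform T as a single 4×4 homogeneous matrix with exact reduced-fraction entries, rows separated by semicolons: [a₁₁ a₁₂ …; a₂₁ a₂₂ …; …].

T1 = [-1 0 0 0; 0 1 0 0; 0 0 1 0; 0 0 0 1]
T2·T1 = [-1 0 0 0; 0 1 0 0; 0 0 -1 0; 0 0 0 1]
T3·…·T1 = [-1 0 0 0; 0 -2 0 0; 0 0 1 0; 0 0 0 1]
T4·…·T1 = [-1 0 0 0; 0 -2 -1 0; 0 0 1 0; 0 0 0 1]

T = [-1 0 0 0; 0 -2 -1 0; 0 0 1 0; 0 0 0 1]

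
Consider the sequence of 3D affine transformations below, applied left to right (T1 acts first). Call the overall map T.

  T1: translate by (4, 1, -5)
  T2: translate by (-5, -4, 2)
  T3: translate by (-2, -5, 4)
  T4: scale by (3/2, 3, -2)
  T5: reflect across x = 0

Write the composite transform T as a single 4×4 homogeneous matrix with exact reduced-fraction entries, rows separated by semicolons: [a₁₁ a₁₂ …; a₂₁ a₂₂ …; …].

T = [-3/2 0 0 9/2; 0 3 0 -24; 0 0 -2 -2; 0 0 0 1]

T1 = [1 0 0 4; 0 1 0 1; 0 0 1 -5; 0 0 0 1]
T2·T1 = [1 0 0 -1; 0 1 0 -3; 0 0 1 -3; 0 0 0 1]
T3·…·T1 = [1 0 0 -3; 0 1 0 -8; 0 0 1 1; 0 0 0 1]
T4·…·T1 = [3/2 0 0 -9/2; 0 3 0 -24; 0 0 -2 -2; 0 0 0 1]
T5·…·T1 = [-3/2 0 0 9/2; 0 3 0 -24; 0 0 -2 -2; 0 0 0 1]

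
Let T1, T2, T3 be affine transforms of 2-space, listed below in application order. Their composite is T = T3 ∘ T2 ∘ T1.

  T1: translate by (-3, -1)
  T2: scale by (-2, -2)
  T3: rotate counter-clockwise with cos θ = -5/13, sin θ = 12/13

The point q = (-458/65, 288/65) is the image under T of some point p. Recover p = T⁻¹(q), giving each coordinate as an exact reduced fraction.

p = (-2/5, -7/5)

T1 = [1 0 -3; 0 1 -1; 0 0 1]
T2·T1 = [-2 0 6; 0 -2 2; 0 0 1]
T3·…·T1 = [10/13 24/13 -54/13; -24/13 10/13 62/13; 0 0 1]
det M = 4; M⁻¹ = [5/26 -6/13 3; 6/13 5/26 1; 0 0 1]
M⁻¹ · (-458/65, 288/65)ᵀ = (-2/5, -7/5)ᵀ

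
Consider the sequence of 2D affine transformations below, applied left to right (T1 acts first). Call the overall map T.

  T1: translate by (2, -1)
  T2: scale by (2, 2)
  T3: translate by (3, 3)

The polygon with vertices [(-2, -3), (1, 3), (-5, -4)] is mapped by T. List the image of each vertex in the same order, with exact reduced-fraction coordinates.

T1 translate by (2, -1): (-2, -3) → (0, -4); (1, 3) → (3, 2); (-5, -4) → (-3, -5)
T2 scale by (2, 2): (0, -4) → (0, -8); (3, 2) → (6, 4); (-3, -5) → (-6, -10)
T3 translate by (3, 3): (0, -8) → (3, -5); (6, 4) → (9, 7); (-6, -10) → (-3, -7)

image vertices: (3, -5), (9, 7), (-3, -7)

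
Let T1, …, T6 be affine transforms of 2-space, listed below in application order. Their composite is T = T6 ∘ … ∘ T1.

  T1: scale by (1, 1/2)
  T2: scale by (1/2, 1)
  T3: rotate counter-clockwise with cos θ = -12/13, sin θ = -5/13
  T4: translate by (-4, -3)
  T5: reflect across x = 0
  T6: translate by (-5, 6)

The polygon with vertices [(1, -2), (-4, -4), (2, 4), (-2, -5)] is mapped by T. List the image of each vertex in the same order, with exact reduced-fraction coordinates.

T1 scale by (1, 1/2): (1, -2) → (1, -1); (-4, -4) → (-4, -2); (2, 4) → (2, 2); (-2, -5) → (-2, -5/2)
T2 scale by (1/2, 1): (1, -1) → (1/2, -1); (-4, -2) → (-2, -2); (2, 2) → (1, 2); (-2, -5/2) → (-1, -5/2)
T3 rotate counter-clockwise with cos θ = -12/13, sin θ = -5/13: (1/2, -1) → (-11/13, 19/26); (-2, -2) → (14/13, 34/13); (1, 2) → (-2/13, -29/13); (-1, -5/2) → (-1/26, 35/13)
T4 translate by (-4, -3): (-11/13, 19/26) → (-63/13, -59/26); (14/13, 34/13) → (-38/13, -5/13); (-2/13, -29/13) → (-54/13, -68/13); (-1/26, 35/13) → (-105/26, -4/13)
T5 reflect across x = 0: (-63/13, -59/26) → (63/13, -59/26); (-38/13, -5/13) → (38/13, -5/13); (-54/13, -68/13) → (54/13, -68/13); (-105/26, -4/13) → (105/26, -4/13)
T6 translate by (-5, 6): (63/13, -59/26) → (-2/13, 97/26); (38/13, -5/13) → (-27/13, 73/13); (54/13, -68/13) → (-11/13, 10/13); (105/26, -4/13) → (-25/26, 74/13)

image vertices: (-2/13, 97/26), (-27/13, 73/13), (-11/13, 10/13), (-25/26, 74/13)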